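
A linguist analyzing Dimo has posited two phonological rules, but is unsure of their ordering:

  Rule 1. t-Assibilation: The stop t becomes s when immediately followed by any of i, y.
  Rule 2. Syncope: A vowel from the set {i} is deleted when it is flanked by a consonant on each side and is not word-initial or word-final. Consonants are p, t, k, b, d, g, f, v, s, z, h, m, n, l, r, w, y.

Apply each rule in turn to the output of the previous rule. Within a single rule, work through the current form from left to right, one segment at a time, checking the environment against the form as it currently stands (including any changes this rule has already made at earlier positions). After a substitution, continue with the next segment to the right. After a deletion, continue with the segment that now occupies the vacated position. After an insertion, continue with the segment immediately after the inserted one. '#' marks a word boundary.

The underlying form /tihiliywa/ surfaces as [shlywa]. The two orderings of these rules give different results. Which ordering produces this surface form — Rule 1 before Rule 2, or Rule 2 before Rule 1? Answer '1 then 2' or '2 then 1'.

Order 1 then 2:
  1 t-Assibilation: [tihiliywa] → [sihiliywa]
  2 Syncope: [sihiliywa] → [shlywa]
  result: [shlywa]
Order 2 then 1:
  2 Syncope: [tihiliywa] → [thlywa]
  1 t-Assibilation: no change — [thlywa]
  result: [thlywa]

1 then 2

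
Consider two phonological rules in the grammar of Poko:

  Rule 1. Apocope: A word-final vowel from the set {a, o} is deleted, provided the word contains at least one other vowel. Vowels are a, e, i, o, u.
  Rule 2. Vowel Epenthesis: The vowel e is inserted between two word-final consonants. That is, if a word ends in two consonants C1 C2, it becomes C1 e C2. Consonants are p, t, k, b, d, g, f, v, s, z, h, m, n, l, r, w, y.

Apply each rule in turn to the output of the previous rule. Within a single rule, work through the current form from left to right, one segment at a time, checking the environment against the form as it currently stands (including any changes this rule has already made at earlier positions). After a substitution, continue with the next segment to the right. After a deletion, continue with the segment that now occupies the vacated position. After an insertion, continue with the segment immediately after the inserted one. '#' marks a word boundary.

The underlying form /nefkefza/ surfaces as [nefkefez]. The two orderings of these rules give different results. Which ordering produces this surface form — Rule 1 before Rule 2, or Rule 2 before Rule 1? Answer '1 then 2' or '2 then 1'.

1 then 2

Order 1 then 2:
  1 Apocope: [nefkefza] → [nefkefz]
  2 Vowel Epenthesis: [nefkefz] → [nefkefez]
  result: [nefkefez]
Order 2 then 1:
  2 Vowel Epenthesis: no change — [nefkefza]
  1 Apocope: [nefkefza] → [nefkefz]
  result: [nefkefz]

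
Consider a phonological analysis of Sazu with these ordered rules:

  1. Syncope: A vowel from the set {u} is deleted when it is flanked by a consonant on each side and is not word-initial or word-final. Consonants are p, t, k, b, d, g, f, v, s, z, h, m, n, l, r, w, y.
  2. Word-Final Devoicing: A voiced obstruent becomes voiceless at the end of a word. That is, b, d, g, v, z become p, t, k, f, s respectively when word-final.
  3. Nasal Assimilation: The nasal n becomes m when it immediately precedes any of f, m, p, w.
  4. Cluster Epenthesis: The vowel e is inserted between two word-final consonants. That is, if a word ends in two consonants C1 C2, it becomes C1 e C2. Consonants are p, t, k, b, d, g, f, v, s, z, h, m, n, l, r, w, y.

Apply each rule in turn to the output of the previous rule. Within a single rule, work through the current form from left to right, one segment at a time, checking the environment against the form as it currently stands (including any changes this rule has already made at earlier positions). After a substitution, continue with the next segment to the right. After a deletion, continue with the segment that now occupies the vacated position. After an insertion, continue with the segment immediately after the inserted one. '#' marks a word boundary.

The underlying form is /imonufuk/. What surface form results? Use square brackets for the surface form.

[imomfek]

1 Syncope: [imonufuk] → [imonfk]
2 Word-Final Devoicing: no change — [imonfk]
3 Nasal Assimilation: [imonfk] → [imomfk]
4 Cluster Epenthesis: [imomfk] → [imomfek]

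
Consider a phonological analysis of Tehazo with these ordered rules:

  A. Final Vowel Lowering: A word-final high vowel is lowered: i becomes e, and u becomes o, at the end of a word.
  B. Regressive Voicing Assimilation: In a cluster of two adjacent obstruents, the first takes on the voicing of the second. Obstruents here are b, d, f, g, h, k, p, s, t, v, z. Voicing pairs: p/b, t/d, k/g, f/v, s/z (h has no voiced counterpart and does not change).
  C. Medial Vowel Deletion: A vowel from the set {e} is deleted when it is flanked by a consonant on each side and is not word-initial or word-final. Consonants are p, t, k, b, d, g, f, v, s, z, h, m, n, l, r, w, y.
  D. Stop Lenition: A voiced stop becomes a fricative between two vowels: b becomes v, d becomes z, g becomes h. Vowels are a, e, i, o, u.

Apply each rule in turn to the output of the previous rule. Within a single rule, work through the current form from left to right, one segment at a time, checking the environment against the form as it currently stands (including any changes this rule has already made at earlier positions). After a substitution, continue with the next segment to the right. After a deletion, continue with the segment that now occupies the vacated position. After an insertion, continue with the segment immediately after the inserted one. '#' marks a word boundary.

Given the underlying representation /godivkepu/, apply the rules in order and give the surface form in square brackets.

A Final Vowel Lowering: [godivkepu] → [godivkepo]
B Regressive Voicing Assimilation: [godivkepo] → [godifkepo]
C Medial Vowel Deletion: [godifkepo] → [godifkpo]
D Stop Lenition: [godifkpo] → [gozifkpo]

[gozifkpo]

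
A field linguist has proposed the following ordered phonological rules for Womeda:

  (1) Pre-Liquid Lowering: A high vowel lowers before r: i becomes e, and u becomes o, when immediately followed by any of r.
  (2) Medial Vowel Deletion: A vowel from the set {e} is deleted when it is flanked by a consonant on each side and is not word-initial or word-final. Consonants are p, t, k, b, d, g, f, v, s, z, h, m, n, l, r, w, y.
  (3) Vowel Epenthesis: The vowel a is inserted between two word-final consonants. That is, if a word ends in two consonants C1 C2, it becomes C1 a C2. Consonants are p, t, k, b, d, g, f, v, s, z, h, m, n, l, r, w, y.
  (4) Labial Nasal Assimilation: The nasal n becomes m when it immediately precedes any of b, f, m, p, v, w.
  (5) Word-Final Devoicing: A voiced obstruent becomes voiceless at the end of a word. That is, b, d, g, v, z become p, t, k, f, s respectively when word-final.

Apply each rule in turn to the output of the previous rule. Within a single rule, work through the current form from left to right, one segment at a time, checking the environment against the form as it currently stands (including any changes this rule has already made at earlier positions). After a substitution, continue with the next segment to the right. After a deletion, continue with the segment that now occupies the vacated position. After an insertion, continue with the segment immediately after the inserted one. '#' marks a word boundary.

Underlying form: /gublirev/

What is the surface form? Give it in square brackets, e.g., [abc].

[gublraf]

(1) Pre-Liquid Lowering: [gublirev] → [gublerev]
(2) Medial Vowel Deletion: [gublerev] → [gublrv]
(3) Vowel Epenthesis: [gublrv] → [gublrav]
(4) Labial Nasal Assimilation: no change — [gublrav]
(5) Word-Final Devoicing: [gublrav] → [gublraf]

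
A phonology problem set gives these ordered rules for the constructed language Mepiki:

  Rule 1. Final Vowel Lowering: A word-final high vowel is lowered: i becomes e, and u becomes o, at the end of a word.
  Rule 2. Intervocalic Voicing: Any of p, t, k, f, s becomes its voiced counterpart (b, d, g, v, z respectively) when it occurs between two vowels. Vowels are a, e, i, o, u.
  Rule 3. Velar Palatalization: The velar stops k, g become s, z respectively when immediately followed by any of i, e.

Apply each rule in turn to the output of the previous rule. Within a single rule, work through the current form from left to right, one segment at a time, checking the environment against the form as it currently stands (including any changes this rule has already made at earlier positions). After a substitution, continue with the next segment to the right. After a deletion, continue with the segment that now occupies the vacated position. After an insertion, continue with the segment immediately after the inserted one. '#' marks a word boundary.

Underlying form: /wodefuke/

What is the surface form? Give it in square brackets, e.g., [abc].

[wodevuze]

Rule 1 Final Vowel Lowering: no change — [wodefuke]
Rule 2 Intervocalic Voicing: [wodefuke] → [wodevuge]
Rule 3 Velar Palatalization: [wodevuge] → [wodevuze]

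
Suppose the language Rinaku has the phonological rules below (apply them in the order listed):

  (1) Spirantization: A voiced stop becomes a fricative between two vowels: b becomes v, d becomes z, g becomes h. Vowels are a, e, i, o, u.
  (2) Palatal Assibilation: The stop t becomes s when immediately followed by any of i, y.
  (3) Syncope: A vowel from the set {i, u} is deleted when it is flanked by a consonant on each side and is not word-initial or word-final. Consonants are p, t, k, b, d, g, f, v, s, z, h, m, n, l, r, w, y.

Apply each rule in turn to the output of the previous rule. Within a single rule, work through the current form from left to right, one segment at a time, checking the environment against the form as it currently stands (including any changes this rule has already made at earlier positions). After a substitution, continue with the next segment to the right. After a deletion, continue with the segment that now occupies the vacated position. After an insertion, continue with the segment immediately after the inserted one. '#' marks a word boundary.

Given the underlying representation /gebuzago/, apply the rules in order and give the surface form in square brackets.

[gevzaho]

(1) Spirantization: [gebuzago] → [gevuzaho]
(2) Palatal Assibilation: no change — [gevuzaho]
(3) Syncope: [gevuzaho] → [gevzaho]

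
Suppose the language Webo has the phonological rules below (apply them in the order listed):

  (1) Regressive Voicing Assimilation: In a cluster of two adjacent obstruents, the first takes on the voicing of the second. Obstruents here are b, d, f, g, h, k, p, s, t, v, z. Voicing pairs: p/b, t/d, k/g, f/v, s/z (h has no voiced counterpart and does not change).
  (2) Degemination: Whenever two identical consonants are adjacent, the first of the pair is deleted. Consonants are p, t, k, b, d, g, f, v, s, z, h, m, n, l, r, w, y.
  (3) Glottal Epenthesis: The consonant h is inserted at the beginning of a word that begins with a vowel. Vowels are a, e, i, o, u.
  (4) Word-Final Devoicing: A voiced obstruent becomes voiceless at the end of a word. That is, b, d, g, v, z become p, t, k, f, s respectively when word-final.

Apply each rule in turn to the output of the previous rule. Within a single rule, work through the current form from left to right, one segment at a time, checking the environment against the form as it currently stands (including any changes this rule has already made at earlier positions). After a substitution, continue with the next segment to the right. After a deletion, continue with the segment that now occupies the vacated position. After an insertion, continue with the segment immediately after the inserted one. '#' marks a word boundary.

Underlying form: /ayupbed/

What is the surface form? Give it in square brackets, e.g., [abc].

(1) Regressive Voicing Assimilation: [ayupbed] → [ayubbed]
(2) Degemination: [ayubbed] → [ayubed]
(3) Glottal Epenthesis: [ayubed] → [hayubed]
(4) Word-Final Devoicing: [hayubed] → [hayubet]

[hayubet]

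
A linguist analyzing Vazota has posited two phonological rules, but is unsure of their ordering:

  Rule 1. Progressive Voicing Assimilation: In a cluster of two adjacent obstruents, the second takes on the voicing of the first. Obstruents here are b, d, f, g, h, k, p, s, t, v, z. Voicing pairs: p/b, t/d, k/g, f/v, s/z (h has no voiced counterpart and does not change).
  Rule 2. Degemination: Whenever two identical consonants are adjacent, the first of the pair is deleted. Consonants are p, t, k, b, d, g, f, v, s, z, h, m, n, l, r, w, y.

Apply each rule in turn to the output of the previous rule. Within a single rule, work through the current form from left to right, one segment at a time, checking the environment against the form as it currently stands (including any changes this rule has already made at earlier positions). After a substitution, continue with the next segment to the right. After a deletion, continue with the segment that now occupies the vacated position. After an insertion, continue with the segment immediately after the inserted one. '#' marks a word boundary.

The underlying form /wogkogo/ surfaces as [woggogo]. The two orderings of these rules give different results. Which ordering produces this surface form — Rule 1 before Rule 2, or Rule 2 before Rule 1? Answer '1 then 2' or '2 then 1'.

2 then 1

Order 1 then 2:
  1 Progressive Voicing Assimilation: [wogkogo] → [woggogo]
  2 Degemination: [woggogo] → [wogogo]
  result: [wogogo]
Order 2 then 1:
  2 Degemination: no change — [wogkogo]
  1 Progressive Voicing Assimilation: [wogkogo] → [woggogo]
  result: [woggogo]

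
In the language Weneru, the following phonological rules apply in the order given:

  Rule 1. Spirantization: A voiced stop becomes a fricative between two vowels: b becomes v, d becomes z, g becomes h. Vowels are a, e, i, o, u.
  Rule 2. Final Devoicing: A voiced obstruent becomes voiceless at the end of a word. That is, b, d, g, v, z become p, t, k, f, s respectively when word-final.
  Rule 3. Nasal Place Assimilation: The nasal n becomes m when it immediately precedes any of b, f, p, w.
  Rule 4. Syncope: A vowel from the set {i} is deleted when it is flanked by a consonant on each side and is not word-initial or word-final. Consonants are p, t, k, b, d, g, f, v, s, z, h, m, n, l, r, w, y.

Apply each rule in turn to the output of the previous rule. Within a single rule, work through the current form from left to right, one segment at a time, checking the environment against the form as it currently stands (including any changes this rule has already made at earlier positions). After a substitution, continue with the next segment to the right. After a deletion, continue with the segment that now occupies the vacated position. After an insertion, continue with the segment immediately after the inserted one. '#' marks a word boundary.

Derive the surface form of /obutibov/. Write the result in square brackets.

Rule 1 Spirantization: [obutibov] → [ovutivov]
Rule 2 Final Devoicing: [ovutivov] → [ovutivof]
Rule 3 Nasal Place Assimilation: no change — [ovutivof]
Rule 4 Syncope: [ovutivof] → [ovutvof]

[ovutvof]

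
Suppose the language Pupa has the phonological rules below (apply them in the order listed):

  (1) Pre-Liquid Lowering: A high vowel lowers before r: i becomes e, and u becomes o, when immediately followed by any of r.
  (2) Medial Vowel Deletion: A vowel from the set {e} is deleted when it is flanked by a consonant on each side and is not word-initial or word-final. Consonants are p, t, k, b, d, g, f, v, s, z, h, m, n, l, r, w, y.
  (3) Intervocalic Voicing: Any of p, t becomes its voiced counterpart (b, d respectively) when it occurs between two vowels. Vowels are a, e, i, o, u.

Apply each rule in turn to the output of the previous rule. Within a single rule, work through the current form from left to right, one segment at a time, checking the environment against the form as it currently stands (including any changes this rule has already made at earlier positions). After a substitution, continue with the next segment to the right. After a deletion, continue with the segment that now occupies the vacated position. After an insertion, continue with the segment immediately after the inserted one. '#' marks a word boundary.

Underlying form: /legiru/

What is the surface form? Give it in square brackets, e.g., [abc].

(1) Pre-Liquid Lowering: [legiru] → [legeru]
(2) Medial Vowel Deletion: [legeru] → [lgru]
(3) Intervocalic Voicing: no change — [lgru]

[lgru]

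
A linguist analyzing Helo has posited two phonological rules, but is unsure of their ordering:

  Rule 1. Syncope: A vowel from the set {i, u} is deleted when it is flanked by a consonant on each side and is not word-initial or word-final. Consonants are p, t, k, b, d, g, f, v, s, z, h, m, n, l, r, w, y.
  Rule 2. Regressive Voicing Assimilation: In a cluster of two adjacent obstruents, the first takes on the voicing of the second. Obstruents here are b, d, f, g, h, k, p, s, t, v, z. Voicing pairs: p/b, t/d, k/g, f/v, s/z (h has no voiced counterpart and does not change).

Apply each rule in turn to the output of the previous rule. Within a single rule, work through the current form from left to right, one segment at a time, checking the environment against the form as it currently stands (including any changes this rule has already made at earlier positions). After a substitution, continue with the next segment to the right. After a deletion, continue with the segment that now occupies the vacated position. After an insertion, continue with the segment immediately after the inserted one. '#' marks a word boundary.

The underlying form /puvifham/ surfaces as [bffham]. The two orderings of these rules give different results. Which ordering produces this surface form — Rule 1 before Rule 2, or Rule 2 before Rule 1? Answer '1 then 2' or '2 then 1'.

1 then 2

Order 1 then 2:
  1 Syncope: [puvifham] → [pvfham]
  2 Regressive Voicing Assimilation: [pvfham] → [bffham]
  result: [bffham]
Order 2 then 1:
  2 Regressive Voicing Assimilation: no change — [puvifham]
  1 Syncope: [puvifham] → [pvfham]
  result: [pvfham]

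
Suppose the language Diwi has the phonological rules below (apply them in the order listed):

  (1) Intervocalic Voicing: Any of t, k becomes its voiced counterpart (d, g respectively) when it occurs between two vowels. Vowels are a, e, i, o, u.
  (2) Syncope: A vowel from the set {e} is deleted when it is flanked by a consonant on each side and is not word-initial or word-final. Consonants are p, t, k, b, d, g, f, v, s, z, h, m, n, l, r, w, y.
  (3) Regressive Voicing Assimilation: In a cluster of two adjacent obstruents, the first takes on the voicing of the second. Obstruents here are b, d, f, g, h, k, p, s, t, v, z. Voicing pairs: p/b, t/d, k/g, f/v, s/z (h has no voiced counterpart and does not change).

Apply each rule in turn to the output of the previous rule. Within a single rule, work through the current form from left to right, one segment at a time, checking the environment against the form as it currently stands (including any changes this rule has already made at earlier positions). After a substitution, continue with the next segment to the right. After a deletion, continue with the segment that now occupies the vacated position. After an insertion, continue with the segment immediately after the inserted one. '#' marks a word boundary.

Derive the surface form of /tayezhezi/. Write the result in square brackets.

(1) Intervocalic Voicing: no change — [tayezhezi]
(2) Syncope: [tayezhezi] → [tayzhzi]
(3) Regressive Voicing Assimilation: [tayzhzi] → [tayshzi]

[tayshzi]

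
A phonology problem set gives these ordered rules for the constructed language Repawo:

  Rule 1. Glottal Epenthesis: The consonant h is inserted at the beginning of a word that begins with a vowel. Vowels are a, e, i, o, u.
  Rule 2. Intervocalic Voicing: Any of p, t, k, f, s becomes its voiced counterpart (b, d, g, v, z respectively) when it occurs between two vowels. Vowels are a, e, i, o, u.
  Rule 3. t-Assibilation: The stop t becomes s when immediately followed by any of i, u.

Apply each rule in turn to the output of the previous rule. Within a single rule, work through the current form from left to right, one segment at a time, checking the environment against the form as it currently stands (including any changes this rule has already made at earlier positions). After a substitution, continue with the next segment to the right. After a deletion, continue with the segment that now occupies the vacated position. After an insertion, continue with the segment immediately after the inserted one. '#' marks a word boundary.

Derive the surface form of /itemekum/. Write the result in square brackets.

Rule 1 Glottal Epenthesis: [itemekum] → [hitemekum]
Rule 2 Intervocalic Voicing: [hitemekum] → [hidemegum]
Rule 3 t-Assibilation: no change — [hidemegum]

[hidemegum]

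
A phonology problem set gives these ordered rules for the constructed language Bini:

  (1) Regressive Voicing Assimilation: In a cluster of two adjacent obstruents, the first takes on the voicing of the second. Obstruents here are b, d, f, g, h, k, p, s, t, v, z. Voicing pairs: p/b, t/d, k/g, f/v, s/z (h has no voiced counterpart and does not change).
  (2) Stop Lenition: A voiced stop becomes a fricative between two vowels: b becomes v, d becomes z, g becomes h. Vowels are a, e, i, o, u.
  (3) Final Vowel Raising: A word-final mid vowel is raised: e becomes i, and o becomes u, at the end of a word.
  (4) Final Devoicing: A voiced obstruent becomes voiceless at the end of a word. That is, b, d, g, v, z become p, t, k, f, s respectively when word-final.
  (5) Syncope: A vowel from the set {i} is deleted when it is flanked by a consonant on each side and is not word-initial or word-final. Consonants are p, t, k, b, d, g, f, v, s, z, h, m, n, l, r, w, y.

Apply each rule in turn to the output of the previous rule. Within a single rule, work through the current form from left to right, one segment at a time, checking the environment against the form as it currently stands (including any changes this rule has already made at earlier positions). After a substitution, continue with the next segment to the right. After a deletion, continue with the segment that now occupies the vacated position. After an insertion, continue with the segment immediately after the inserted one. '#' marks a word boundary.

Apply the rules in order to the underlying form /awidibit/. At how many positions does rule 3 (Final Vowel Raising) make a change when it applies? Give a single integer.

(1) Regressive Voicing Assimilation: no change — [awidibit]
(2) Stop Lenition: [awidibit] → [awizivit]
(3) Final Vowel Raising: no change — [awizivit]
(4) Final Devoicing: no change — [awizivit]
(5) Syncope: [awizivit] → [awzvt]
Rule 3 changed 0 position(s).

0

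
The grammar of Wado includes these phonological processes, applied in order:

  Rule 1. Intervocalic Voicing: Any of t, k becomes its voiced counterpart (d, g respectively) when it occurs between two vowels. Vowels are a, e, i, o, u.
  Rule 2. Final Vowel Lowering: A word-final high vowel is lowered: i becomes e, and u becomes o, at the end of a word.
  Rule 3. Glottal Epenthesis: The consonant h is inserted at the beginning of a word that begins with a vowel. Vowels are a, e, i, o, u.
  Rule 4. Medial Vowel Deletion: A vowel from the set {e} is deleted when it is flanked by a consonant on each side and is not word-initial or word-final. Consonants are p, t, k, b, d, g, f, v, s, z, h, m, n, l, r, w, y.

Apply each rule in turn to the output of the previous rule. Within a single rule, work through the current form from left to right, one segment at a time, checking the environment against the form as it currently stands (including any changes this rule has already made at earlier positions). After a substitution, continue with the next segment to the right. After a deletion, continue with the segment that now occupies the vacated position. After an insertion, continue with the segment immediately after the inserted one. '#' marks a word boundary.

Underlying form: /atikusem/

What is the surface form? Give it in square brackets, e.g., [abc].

[hadigusm]

Rule 1 Intervocalic Voicing: [atikusem] → [adigusem]
Rule 2 Final Vowel Lowering: no change — [adigusem]
Rule 3 Glottal Epenthesis: [adigusem] → [hadigusem]
Rule 4 Medial Vowel Deletion: [hadigusem] → [hadigusm]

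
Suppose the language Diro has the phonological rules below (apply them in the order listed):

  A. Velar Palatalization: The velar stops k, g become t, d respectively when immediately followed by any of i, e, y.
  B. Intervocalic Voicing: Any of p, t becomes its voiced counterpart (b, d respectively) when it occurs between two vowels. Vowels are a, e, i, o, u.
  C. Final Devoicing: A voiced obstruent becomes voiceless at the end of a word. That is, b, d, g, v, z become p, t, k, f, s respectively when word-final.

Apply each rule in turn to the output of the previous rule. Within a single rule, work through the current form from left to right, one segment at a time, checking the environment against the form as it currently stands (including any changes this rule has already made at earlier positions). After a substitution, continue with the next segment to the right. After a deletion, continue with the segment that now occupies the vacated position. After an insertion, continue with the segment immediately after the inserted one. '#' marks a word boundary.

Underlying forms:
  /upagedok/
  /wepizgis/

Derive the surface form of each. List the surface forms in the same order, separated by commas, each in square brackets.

[ubadedok], [webizdis]

/upagedok/:
  A Velar Palatalization: [upagedok] → [upadedok]
  B Intervocalic Voicing: [upadedok] → [ubadedok]
  C Final Devoicing: no change — [ubadedok]
/wepizgis/:
  A Velar Palatalization: [wepizgis] → [wepizdis]
  B Intervocalic Voicing: [wepizdis] → [webizdis]
  C Final Devoicing: no change — [webizdis]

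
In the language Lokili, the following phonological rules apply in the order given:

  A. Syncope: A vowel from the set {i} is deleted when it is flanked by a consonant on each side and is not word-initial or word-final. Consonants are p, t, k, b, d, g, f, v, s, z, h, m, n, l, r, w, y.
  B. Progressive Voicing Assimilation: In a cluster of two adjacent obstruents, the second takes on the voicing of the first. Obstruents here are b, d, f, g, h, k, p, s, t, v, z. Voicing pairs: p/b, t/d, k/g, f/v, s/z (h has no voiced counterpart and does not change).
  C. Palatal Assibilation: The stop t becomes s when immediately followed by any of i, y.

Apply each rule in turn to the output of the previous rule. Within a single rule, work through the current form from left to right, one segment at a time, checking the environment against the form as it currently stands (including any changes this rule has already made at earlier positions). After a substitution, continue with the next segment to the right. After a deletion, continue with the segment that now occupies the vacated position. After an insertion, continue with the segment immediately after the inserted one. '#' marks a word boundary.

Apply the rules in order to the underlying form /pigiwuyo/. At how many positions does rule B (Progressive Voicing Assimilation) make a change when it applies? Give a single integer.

A Syncope: [pigiwuyo] → [pgwuyo]
B Progressive Voicing Assimilation: [pgwuyo] → [pkwuyo]
C Palatal Assibilation: no change — [pkwuyo]
Rule B changed 1 position(s).

1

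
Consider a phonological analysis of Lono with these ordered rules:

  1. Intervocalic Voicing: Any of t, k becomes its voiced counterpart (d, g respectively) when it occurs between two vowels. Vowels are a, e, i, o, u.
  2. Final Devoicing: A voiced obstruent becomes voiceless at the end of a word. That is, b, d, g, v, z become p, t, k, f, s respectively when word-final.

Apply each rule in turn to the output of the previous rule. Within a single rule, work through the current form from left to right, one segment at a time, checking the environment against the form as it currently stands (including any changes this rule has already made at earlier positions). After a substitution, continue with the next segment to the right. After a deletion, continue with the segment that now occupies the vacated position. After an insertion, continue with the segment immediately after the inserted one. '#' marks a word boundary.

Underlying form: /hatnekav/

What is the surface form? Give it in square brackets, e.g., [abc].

[hatnegaf]

1 Intervocalic Voicing: [hatnekav] → [hatnegav]
2 Final Devoicing: [hatnegav] → [hatnegaf]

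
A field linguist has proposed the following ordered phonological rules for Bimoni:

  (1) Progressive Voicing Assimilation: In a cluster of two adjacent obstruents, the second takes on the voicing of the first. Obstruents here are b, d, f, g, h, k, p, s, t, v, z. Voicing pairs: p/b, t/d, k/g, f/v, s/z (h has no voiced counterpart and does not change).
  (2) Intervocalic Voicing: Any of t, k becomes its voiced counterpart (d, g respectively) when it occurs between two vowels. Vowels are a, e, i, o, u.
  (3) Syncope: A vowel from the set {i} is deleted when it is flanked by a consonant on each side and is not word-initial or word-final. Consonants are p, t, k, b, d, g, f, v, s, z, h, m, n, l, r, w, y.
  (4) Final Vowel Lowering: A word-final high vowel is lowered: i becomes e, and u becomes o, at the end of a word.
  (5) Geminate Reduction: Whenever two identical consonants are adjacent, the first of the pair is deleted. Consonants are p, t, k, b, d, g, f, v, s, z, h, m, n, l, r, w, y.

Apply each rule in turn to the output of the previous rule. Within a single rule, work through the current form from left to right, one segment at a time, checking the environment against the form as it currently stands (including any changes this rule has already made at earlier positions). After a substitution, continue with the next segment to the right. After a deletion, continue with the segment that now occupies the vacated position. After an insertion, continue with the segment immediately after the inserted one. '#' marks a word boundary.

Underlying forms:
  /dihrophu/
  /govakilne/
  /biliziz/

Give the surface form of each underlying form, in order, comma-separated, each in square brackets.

/dihrophu/:
  (1) Progressive Voicing Assimilation: no change — [dihrophu]
  (2) Intervocalic Voicing: no change — [dihrophu]
  (3) Syncope: [dihrophu] → [dhrophu]
  (4) Final Vowel Lowering: [dhrophu] → [dhropho]
  (5) Geminate Reduction: no change — [dhropho]
/govakilne/:
  (1) Progressive Voicing Assimilation: no change — [govakilne]
  (2) Intervocalic Voicing: [govakilne] → [govagilne]
  (3) Syncope: [govagilne] → [govaglne]
  (4) Final Vowel Lowering: no change — [govaglne]
  (5) Geminate Reduction: no change — [govaglne]
/biliziz/:
  (1) Progressive Voicing Assimilation: no change — [biliziz]
  (2) Intervocalic Voicing: no change — [biliziz]
  (3) Syncope: [biliziz] → [blzz]
  (4) Final Vowel Lowering: no change — [blzz]
  (5) Geminate Reduction: [blzz] → [blz]

[dhropho], [govaglne], [blz]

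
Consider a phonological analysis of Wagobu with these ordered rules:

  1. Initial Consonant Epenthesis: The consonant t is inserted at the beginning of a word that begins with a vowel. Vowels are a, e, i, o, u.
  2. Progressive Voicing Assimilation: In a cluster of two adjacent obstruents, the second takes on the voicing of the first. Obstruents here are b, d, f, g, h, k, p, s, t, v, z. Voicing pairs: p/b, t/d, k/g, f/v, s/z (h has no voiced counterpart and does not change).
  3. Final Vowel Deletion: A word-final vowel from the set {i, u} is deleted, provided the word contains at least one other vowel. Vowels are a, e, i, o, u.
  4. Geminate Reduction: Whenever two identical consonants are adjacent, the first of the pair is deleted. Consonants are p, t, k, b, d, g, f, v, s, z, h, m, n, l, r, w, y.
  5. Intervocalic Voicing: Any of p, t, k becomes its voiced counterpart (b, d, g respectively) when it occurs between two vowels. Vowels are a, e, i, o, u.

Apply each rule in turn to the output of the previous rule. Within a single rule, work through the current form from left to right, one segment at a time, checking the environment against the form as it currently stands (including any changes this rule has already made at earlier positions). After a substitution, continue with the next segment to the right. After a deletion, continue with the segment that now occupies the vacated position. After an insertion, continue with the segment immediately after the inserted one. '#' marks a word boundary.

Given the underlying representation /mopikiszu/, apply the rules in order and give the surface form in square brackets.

1 Initial Consonant Epenthesis: no change — [mopikiszu]
2 Progressive Voicing Assimilation: [mopikiszu] → [mopikissu]
3 Final Vowel Deletion: [mopikissu] → [mopikiss]
4 Geminate Reduction: [mopikiss] → [mopikis]
5 Intervocalic Voicing: [mopikis] → [mobigis]

[mobigis]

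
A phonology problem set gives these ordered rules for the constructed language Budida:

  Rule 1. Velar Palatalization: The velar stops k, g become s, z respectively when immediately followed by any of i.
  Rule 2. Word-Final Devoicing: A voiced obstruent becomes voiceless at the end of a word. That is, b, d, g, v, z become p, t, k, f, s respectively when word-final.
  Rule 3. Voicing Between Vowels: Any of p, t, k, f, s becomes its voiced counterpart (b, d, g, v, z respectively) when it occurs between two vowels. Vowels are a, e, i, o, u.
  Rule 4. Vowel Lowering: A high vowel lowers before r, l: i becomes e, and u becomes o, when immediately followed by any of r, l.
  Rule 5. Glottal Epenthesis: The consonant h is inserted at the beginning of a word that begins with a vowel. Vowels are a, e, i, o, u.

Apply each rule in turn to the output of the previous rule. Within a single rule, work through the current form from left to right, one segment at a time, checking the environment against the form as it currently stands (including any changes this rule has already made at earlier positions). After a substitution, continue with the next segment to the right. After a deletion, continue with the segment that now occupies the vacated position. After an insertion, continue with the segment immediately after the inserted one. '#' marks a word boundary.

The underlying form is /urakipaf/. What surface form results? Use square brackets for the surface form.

[horazibaf]

Rule 1 Velar Palatalization: [urakipaf] → [urasipaf]
Rule 2 Word-Final Devoicing: no change — [urasipaf]
Rule 3 Voicing Between Vowels: [urasipaf] → [urazibaf]
Rule 4 Vowel Lowering: [urazibaf] → [orazibaf]
Rule 5 Glottal Epenthesis: [orazibaf] → [horazibaf]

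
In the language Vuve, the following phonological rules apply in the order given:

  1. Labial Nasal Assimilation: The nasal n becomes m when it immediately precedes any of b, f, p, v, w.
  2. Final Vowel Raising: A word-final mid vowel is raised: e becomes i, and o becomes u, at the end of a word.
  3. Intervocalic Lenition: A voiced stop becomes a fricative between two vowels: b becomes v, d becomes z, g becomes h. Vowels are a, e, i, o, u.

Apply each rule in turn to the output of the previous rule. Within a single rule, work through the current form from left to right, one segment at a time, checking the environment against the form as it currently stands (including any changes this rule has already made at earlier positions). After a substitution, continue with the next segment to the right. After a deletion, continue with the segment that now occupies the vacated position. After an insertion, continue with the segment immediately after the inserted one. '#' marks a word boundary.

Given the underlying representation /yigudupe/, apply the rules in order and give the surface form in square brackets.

[yihuzupi]

1 Labial Nasal Assimilation: no change — [yigudupe]
2 Final Vowel Raising: [yigudupe] → [yigudupi]
3 Intervocalic Lenition: [yigudupi] → [yihuzupi]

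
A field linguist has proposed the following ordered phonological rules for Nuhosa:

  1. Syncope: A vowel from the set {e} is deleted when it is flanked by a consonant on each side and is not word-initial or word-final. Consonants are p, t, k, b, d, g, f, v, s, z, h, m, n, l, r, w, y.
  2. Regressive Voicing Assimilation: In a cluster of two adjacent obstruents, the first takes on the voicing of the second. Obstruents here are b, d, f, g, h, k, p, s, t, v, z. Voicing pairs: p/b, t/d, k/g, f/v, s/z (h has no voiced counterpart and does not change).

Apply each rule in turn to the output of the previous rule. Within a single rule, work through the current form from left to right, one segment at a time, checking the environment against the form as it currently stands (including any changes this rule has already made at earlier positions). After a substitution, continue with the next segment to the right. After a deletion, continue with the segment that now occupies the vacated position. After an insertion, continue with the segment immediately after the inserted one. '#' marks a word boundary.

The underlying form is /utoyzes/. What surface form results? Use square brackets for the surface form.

[utoyss]

1 Syncope: [utoyzes] → [utoyzs]
2 Regressive Voicing Assimilation: [utoyzs] → [utoyss]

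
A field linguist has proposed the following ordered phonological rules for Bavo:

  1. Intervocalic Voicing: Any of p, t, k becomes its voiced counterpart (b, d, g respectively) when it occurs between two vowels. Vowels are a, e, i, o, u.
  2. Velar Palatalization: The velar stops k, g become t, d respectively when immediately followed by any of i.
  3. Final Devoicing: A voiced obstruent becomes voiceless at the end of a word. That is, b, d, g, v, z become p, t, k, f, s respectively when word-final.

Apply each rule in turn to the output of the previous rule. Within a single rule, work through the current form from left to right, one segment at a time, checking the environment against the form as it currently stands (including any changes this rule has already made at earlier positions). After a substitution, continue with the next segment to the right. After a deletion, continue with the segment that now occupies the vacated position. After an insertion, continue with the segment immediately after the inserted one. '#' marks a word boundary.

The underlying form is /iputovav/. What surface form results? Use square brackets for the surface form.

1 Intervocalic Voicing: [iputovav] → [ibudovav]
2 Velar Palatalization: no change — [ibudovav]
3 Final Devoicing: [ibudovav] → [ibudovaf]

[ibudovaf]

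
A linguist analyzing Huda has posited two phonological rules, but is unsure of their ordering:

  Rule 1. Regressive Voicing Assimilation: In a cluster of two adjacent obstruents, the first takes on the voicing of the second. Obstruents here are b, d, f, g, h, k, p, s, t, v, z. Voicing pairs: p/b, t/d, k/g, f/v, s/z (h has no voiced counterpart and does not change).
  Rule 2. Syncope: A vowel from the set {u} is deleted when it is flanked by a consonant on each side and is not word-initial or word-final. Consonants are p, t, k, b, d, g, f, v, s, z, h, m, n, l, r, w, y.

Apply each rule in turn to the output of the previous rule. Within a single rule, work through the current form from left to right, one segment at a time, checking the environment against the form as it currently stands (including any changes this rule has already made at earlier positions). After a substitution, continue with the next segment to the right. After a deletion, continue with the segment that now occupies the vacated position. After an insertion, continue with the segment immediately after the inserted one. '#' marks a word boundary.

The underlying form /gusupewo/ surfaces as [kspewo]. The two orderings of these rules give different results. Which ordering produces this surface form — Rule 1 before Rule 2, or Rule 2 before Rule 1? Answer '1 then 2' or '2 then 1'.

2 then 1

Order 1 then 2:
  1 Regressive Voicing Assimilation: no change — [gusupewo]
  2 Syncope: [gusupewo] → [gspewo]
  result: [gspewo]
Order 2 then 1:
  2 Syncope: [gusupewo] → [gspewo]
  1 Regressive Voicing Assimilation: [gspewo] → [kspewo]
  result: [kspewo]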